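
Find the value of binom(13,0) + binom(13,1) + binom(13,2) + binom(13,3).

378

1 + 13 + 78 + 286 = 378.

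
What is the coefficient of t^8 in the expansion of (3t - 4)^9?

-236196

The general term is C(9,j)·(3t)^j·(-4)^(9-j); the t^8 term has j = 8.
C(9,8) = 9.
Coefficient = C(9,8) · 3^8 · (-4)^1 = 9 · 6561 · (-4) = -236196.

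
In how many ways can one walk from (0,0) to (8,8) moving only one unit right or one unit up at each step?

12870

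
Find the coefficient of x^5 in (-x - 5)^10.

The general term is C(10,j)·(-x)^j·(-5)^(10-j); the x^5 term has j = 5.
C(10,5) = 252.
Coefficient = C(10,5) · (-1)^5 · (-5)^5 = 252 · (-1) · (-3125) = 787500.

787500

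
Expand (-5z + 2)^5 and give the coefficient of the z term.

-400

The general term is C(5,j)·(-5z)^j·(2)^(5-j); the z^1 term has j = 1.
C(5,1) = 5.
Coefficient = C(5,1) · (-5)^1 · 2^4 = 5 · (-5) · 16 = -400.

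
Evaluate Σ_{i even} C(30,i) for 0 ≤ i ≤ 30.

536870912

Even-i terms of row 30 sum to 2^29 = 536870912.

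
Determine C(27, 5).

C(27,5) = (27·26·25·24·23) / 5! = 9687600 / 120 = 80730.

80730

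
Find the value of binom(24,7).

C(24,7) = (24·23·22·21·20·19·18) / 7! = 1744364160 / 5040 = 346104.

346104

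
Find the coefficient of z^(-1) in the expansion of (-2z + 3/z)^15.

General term: C(15,j)·(-2z)^j·(3/z)^(15-j), with z-exponent 1j − 1(15−j) = 2j − 15.
Set 2j − 15 = -1: j = 7.
C(15,7) = 6435; (-2)^7 = -128; 3^8 = 6561.
Coefficient = 6435 · (-128) · 6561 = -5404164480.

-5404164480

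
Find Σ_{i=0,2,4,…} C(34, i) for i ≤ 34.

Even-i terms of row 34 sum to 2^33 = 8589934592.

8589934592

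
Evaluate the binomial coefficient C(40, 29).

2311801440

C(40,29) = C(40,11) by symmetry.
C(40,11) = (40·39·38·37·36·35·34·33·32·31·30) / 11! = 92279715720192000 / 39916800 = 2311801440.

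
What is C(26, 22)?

14950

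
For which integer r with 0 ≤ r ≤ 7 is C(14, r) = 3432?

7

C(14,r) increases on 0 ≤ r ≤ 7. C(14,6) = 3003 and C(14,7) = 3432, so r = 7.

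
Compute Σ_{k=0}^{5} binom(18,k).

1 + 18 + 153 + 816 + 3060 + 8568 = 12616.

12616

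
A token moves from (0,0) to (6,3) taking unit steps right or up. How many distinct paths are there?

Each path is a sequence of 9 steps with 6 rights: C(9,6) = 84.

84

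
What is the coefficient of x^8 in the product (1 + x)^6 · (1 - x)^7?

Coefficient of x^8 = Σ_{j} C(6,j)·1^j·C(7,8-j)·(-1)^(8-j) for j from 1 to 6.
= (-6) + 105 + (-420) + 525 + (-210) + 21 = 15.

15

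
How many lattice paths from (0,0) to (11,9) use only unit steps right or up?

Each path is a sequence of 20 steps with 11 rights: C(20,11) = 167960.

167960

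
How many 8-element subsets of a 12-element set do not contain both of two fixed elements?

All 8-subsets: C(12,8) = 495. Those containing both fixed elements: C(10,6) = 210.
495 − 210 = 285.

285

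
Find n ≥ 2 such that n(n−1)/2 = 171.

19

n(n−1)/2 = 171 ⇒ n(n−1) = 342. Since 19·18 = 342, n = 19.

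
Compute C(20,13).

C(20,13) = C(20,7) by symmetry.
C(20,7) = (20·19·18·17·16·15·14) / 7! = 390700800 / 5040 = 77520.

77520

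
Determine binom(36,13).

2310789600

C(36,13) = (36·35·34·33·32·31·30·29·28·27·26·25·24) / 13! = 14389334903623680000 / 6227020800 = 2310789600.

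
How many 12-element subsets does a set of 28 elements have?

C(28,12) = (28·27·26·25·24·23·22·21·20·19·18·17) / 12! = 14572069319808000 / 479001600 = 30421755.

30421755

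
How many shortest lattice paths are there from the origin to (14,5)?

11628

Each path is a sequence of 19 steps with 14 rights: C(19,14) = 11628.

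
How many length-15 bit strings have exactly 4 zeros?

Choose the 4 positions: C(15,4) = 1365.

1365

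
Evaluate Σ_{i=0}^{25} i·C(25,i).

Differentiating (1+x)^25 and setting x=1: Σ i·C(25,i) = 25·2^24 = 419430400.

419430400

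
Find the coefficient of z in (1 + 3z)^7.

The general term is C(7,j)·(1)^j·(3z)^(7-j); the z^1 term has j = 6.
C(7,6) = 7.
Coefficient = C(7,6) · 3^1 = 7 · 3 = 21.

21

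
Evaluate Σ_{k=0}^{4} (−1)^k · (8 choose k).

The partial alternating sum Σ_{k=0}^{4} (−1)^k C(8,k) = (−1)^4 C(7,4) = 35.

35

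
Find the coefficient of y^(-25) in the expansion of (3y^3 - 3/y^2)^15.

215233605

General term: C(15,j)·(3y^3)^j·(-3/y^2)^(15-j), with y-exponent 3j − 2(15−j) = 5j − 30.
Set 5j − 30 = -25: j = 1.
C(15,1) = 15; 3^1 = 3; (-3)^14 = 4782969.
Coefficient = 15 · 3 · 4782969 = 215233605.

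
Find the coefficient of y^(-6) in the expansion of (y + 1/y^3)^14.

2002

General term: C(14,j)·(y)^j·(1/y^3)^(14-j), with y-exponent 1j − 3(14−j) = 4j − 42.
Set 4j − 42 = -6: j = 9.
C(14,9) = 2002; 1^9 = 1; 1^5 = 1.
Coefficient = 2002 · 1 · 1 = 2002.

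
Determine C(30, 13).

119759850

C(30,13) = (30·29·28·27·26·25·24·23·22·21·20·19·18) / 13! = 745747076954880000 / 6227020800 = 119759850.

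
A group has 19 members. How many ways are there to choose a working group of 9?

This is C(19,9) = 92378.

92378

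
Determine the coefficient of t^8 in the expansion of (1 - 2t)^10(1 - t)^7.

822560

Coefficient of t^8 = Σ_{j} C(10,j)·(-2)^j·C(7,8-j)·(-1)^(8-j) for j from 1 to 8.
= 20 + 1260 + 20160 + 117600 + 282240 + 282240 + 107520 + 11520 = 822560.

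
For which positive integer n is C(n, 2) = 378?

28

n(n−1)/2 = 378 ⇒ n(n−1) = 756. Since 28·27 = 756, n = 28.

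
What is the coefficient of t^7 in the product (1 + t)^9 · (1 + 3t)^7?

614646

Coefficient of t^7 = Σ_{j} C(9,j)·1^j·C(7,7-j)·3^(7-j) for j from 0 to 7.
= 2187 + 45927 + 183708 + 238140 + 119070 + 23814 + 1764 + 36 = 614646.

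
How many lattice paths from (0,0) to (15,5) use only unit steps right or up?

Each path is a sequence of 20 steps with 15 rights: C(20,15) = 15504.

15504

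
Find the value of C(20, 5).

C(20,5) = (20·19·18·17·16) / 5! = 1860480 / 120 = 15504.

15504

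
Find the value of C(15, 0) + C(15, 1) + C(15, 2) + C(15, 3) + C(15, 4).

1941

1 + 15 + 105 + 455 + 1365 = 1941.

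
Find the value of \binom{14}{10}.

1001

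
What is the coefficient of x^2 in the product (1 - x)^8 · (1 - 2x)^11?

Coefficient of x^2 = Σ_{j} C(8,j)·(-1)^j·C(11,2-j)·(-2)^(2-j) for j from 0 to 2.
= 220 + 176 + 28 = 424.

424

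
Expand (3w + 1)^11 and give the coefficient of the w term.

The general term is C(11,j)·(3w)^j·(1)^(11-j); the w^1 term has j = 1.
C(11,1) = 11.
Coefficient = C(11,1) · 3^1 = 11 · 3 = 33.

33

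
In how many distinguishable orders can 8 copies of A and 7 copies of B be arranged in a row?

6435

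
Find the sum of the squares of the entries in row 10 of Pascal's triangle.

184756

By Vandermonde's identity, Σ C(10,r)² = C(20,10) = 184756.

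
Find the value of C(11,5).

C(11,5) = (11·10·9·8·7) / 5! = 55440 / 120 = 462.

462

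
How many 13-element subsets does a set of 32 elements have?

347373600

C(32,13) = (32·31·30·29·28·27·26·25·24·23·22·21·20) / 13! = 2163102632570880000 / 6227020800 = 347373600.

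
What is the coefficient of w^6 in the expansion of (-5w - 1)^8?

437500

The general term is C(8,j)·(-5w)^j·(-1)^(8-j); the w^6 term has j = 6.
C(8,6) = 28.
Coefficient = C(8,6) · (-5)^6 = 28 · 15625 = 437500.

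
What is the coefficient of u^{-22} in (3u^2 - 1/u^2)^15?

-945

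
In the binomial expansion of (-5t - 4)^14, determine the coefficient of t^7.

4392960000000

The general term is C(14,j)·(-5t)^j·(-4)^(14-j); the t^7 term has j = 7.
C(14,7) = 3432.
Coefficient = C(14,7) · (-5)^7 · (-4)^7 = 3432 · (-78125) · (-16384) = 4392960000000.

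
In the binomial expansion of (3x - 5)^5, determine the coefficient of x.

The general term is C(5,j)·(3x)^j·(-5)^(5-j); the x^1 term has j = 1.
C(5,1) = 5.
Coefficient = C(5,1) · 3^1 · (-5)^4 = 5 · 3 · 625 = 9375.

9375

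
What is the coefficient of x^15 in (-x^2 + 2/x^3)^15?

3640

General term: C(15,j)·(-x^2)^j·(2/x^3)^(15-j), with x-exponent 2j − 3(15−j) = 5j − 45.
Set 5j − 45 = 15: j = 12.
C(15,12) = 455; (-1)^12 = 1; 2^3 = 8.
Coefficient = 455 · 1 · 8 = 3640.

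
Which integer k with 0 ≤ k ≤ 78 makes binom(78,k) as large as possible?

C(78,k) is maximized at k = 78/2 = 39.

39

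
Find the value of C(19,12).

50388

C(19,12) = C(19,7) by symmetry.
C(19,7) = (19·18·17·16·15·14·13) / 7! = 253955520 / 5040 = 50388.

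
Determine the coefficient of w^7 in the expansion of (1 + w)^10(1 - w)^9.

-84

Coefficient of w^7 = Σ_{j} C(10,j)·1^j·C(9,7-j)·(-1)^(7-j) for j from 0 to 7.
= (-36) + 840 + (-5670) + 15120 + (-17640) + 9072 + (-1890) + 120 = -84.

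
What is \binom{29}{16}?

C(29,16) = C(29,13) by symmetry.
C(29,13) = (29·28·27·26·25·24·23·22·21·20·19·18·17) / 13! = 422590010274432000 / 6227020800 = 67863915.

67863915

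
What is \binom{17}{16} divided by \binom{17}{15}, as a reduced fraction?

1/8

C(n,k+1)/C(n,k) = (n−k)/(k+1) = (17−15)/(15+1) = 2/16 = 1/8.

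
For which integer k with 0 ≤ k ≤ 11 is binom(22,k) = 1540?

C(22,k) increases on 0 ≤ k ≤ 11. C(22,2) = 231 and C(22,3) = 1540, so k = 3.

3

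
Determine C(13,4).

715

C(13,4) = (13·12·11·10) / 4! = 17160 / 24 = 715.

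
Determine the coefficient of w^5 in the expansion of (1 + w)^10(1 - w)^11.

Coefficient of w^5 = Σ_{j} C(10,j)·1^j·C(11,5-j)·(-1)^(5-j) for j from 0 to 5.
= (-462) + 3300 + (-7425) + 6600 + (-2310) + 252 = -45.

-45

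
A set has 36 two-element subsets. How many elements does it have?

n(n−1)/2 = 36 ⇒ n(n−1) = 72. Since 9·8 = 72, n = 9.

9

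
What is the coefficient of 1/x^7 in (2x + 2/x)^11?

General term: C(11,j)·(2x)^j·(2/x)^(11-j), with x-exponent 1j − 1(11−j) = 2j − 11.
Set 2j − 11 = -7: j = 2.
C(11,2) = 55; 2^2 = 4; 2^9 = 512.
Coefficient = 55 · 4 · 512 = 112640.

112640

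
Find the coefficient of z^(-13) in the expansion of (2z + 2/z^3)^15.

General term: C(15,j)·(2z)^j·(2/z^3)^(15-j), with z-exponent 1j − 3(15−j) = 4j − 45.
Set 4j − 45 = -13: j = 8.
C(15,8) = 6435; 2^8 = 256; 2^7 = 128.
Coefficient = 6435 · 256 · 128 = 210862080.

210862080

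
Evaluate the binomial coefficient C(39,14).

15084504396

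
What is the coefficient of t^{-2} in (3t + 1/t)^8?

1512

General term: C(8,j)·(3t)^j·(1/t)^(8-j), with t-exponent 1j − 1(8−j) = 2j − 8.
Set 2j − 8 = -2: j = 3.
C(8,3) = 56; 3^3 = 27; 1^5 = 1.
Coefficient = 56 · 27 · 1 = 1512.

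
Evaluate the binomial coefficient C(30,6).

593775

C(30,6) = (30·29·28·27·26·25) / 6! = 427518000 / 720 = 593775.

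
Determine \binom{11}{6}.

462

C(11,6) = C(11,5) by symmetry.
C(11,5) = (11·10·9·8·7) / 5! = 55440 / 120 = 462.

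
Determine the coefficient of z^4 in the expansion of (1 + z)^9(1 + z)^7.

Coefficient of z^4 = Σ_{j} C(9,j)·C(7,4-j) for j from 0 to 4.
= 35 + 315 + 756 + 588 + 126 = 1820.

1820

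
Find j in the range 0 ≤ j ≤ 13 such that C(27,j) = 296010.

C(27,j) increases on 0 ≤ j ≤ 13. C(27,5) = 80730 and C(27,6) = 296010, so j = 6.

6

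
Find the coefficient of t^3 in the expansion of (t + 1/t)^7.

21

General term: C(7,j)·(t)^j·(1/t)^(7-j), with t-exponent 1j − 1(7−j) = 2j − 7.
Set 2j − 7 = 3: j = 5.
C(7,5) = 21; 1^5 = 1; 1^2 = 1.
Coefficient = 21 · 1 · 1 = 21.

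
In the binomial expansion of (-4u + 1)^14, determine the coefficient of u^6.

The general term is C(14,j)·(-4u)^j·(1)^(14-j); the u^6 term has j = 6.
C(14,6) = 3003.
Coefficient = C(14,6) · (-4)^6 = 3003 · 4096 = 12300288.

12300288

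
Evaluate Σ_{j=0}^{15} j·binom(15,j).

245760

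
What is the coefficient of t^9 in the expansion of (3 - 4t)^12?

-1557135360

The general term is C(12,j)·(3)^j·(-4t)^(12-j); the t^9 term has j = 3.
C(12,3) = 220.
Coefficient = C(12,3) · 3^3 · (-4)^9 = 220 · 27 · (-262144) = -1557135360.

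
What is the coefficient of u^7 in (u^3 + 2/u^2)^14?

439296

General term: C(14,j)·(u^3)^j·(2/u^2)^(14-j), with u-exponent 3j − 2(14−j) = 5j − 28.
Set 5j − 28 = 7: j = 7.
C(14,7) = 3432; 1^7 = 1; 2^7 = 128.
Coefficient = 3432 · 1 · 128 = 439296.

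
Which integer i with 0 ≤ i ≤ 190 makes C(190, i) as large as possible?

95

C(190,i) is maximized at i = 190/2 = 95.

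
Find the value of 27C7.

888030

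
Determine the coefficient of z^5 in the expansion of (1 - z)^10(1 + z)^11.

45

Coefficient of z^5 = Σ_{j} C(10,j)·(-1)^j·C(11,5-j)·1^(5-j) for j from 0 to 5.
= 462 + (-3300) + 7425 + (-6600) + 2310 + (-252) = 45.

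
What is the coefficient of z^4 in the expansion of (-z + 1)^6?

The general term is C(6,j)·(-z)^j·(1)^(6-j); the z^4 term has j = 4.
C(6,4) = 15.
Coefficient = C(6,4) = 15.

15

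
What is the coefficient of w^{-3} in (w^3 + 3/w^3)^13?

3752892

General term: C(13,j)·(w^3)^j·(3/w^3)^(13-j), with w-exponent 3j − 3(13−j) = 6j − 39.
Set 6j − 39 = -3: j = 6.
C(13,6) = 1716; 1^6 = 1; 3^7 = 2187.
Coefficient = 1716 · 1 · 2187 = 3752892.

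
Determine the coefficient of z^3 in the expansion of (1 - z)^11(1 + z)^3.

Coefficient of z^3 = Σ_{j} C(11,j)·(-1)^j·C(3,3-j)·1^(3-j) for j from 0 to 3.
= 1 + (-33) + 165 + (-165) = -32.

-32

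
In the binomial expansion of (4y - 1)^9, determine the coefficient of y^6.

The general term is C(9,j)·(4y)^j·(-1)^(9-j); the y^6 term has j = 6.
C(9,6) = 84.
Coefficient = C(9,6) · 4^6 · (-1)^3 = 84 · 4096 · (-1) = -344064.

-344064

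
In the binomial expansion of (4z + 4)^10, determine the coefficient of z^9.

The general term is C(10,j)·(4z)^j·(4)^(10-j); the z^9 term has j = 9.
C(10,9) = 10.
Coefficient = C(10,9) · 4^9 · 4^1 = 10 · 262144 · 4 = 10485760.

10485760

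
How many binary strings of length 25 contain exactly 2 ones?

300

Choose the 2 positions: C(25,2) = 300.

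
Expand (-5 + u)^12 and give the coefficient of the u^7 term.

The general term is C(12,j)·(-5)^j·(u)^(12-j); the u^7 term has j = 5.
C(12,5) = 792.
Coefficient = C(12,5) · (-5)^5 = 792 · (-3125) = -2475000.

-2475000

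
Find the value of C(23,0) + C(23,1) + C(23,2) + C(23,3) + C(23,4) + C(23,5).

1 + 23 + 253 + 1771 + 8855 + 33649 = 44552.

44552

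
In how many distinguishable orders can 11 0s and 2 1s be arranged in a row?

78

Choose positions for the 0s: C(13,11) = 78.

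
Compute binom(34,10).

131128140

C(34,10) = (34·33·32·31·30·29·28·27·26·25) / 10! = 475837794432000 / 3628800 = 131128140.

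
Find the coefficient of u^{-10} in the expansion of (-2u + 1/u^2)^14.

General term: C(14,j)·(-2u)^j·(1/u^2)^(14-j), with u-exponent 1j − 2(14−j) = 3j − 28.
Set 3j − 28 = -10: j = 6.
C(14,6) = 3003; (-2)^6 = 64; 1^8 = 1.
Coefficient = 3003 · 64 · 1 = 192192.

192192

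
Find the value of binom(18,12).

C(18,12) = C(18,6) by symmetry.
C(18,6) = (18·17·16·15·14·13) / 6! = 13366080 / 720 = 18564.

18564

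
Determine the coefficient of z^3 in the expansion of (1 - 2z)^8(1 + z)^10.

Coefficient of z^3 = Σ_{j} C(8,j)·(-2)^j·C(10,3-j)·1^(3-j) for j from 0 to 3.
= 120 + (-720) + 1120 + (-448) = 72.

72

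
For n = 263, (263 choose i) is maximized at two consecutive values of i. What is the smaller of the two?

131

For odd n = 263, C(263,i) peaks at i = (n−1)/2 and (n+1)/2; the smaller is 131.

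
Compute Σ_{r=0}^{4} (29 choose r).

1 + 29 + 406 + 3654 + 23751 = 27841.

27841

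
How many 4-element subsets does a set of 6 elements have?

15

C(6,4) = C(6,2) by symmetry.
C(6,2) = (6·5) / 2! = 30 / 2 = 15.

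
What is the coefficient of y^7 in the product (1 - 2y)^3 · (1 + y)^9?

36

Coefficient of y^7 = Σ_{j} C(3,j)·(-2)^j·C(9,7-j)·1^(7-j) for j from 0 to 3.
= 36 + (-504) + 1512 + (-1008) = 36.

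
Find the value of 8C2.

C(8,2) = (8·7) / 2! = 56 / 2 = 28.

28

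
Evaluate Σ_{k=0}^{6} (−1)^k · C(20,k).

The partial alternating sum Σ_{k=0}^{6} (−1)^k C(20,k) = (−1)^6 C(19,6) = 27132.

27132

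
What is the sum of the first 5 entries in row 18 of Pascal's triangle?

4048

1 + 18 + 153 + 816 + 3060 = 4048.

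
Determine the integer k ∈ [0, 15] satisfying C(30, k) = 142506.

C(30,k) increases on 0 ≤ k ≤ 15. C(30,4) = 27405 and C(30,5) = 142506, so k = 5.

5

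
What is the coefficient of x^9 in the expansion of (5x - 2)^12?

-3437500000

The general term is C(12,j)·(5x)^j·(-2)^(12-j); the x^9 term has j = 9.
C(12,9) = 220.
Coefficient = C(12,9) · 5^9 · (-2)^3 = 220 · 1953125 · (-8) = -3437500000.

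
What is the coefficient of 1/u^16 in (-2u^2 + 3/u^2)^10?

General term: C(10,j)·(-2u^2)^j·(3/u^2)^(10-j), with u-exponent 2j − 2(10−j) = 4j − 20.
Set 4j − 20 = -16: j = 1.
C(10,1) = 10; (-2)^1 = -2; 3^9 = 19683.
Coefficient = 10 · (-2) · 19683 = -393660.

-393660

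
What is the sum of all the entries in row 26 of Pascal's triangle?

The entries of row 26 sum to 2^26 = 67108864.

67108864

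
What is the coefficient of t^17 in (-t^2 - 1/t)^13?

General term: C(13,j)·(-t^2)^j·(-1/t)^(13-j), with t-exponent 2j − 1(13−j) = 3j − 13.
Set 3j − 13 = 17: j = 10.
C(13,10) = 286; (-1)^10 = 1; (-1)^3 = -1.
Coefficient = 286 · 1 · (-1) = -286.

-286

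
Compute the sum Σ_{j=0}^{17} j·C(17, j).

Differentiating (1+x)^17 and setting x=1: Σ j·C(17,j) = 17·2^16 = 1114112.

1114112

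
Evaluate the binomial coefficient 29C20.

10015005

C(29,20) = C(29,9) by symmetry.
C(29,9) = (29·28·27·26·25·24·23·22·21) / 9! = 3634245014400 / 362880 = 10015005.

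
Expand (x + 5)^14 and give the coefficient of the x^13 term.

The general term is C(14,j)·(x)^j·(5)^(14-j); the x^13 term has j = 13.
C(14,13) = 14.
Coefficient = C(14,13) · 5^1 = 14 · 5 = 70.

70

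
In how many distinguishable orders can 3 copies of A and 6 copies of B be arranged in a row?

84

Choose positions for the A's: C(9,3) = 84.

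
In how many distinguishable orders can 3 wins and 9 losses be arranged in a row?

220

Choose positions for the wins: C(12,3) = 220.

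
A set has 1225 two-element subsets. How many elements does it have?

50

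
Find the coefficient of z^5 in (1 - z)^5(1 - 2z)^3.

-231

Coefficient of z^5 = Σ_{j} C(5,j)·(-1)^j·C(3,5-j)·(-2)^(5-j) for j from 2 to 5.
= (-80) + (-120) + (-30) + (-1) = -231.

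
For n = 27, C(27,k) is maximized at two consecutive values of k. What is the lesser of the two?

For odd n = 27, C(27,k) peaks at k = (n−1)/2 and (n+1)/2; the lesser is 13.

13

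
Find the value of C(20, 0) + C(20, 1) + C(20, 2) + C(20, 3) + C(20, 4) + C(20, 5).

1 + 20 + 190 + 1140 + 4845 + 15504 = 21700.

21700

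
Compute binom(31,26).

C(31,26) = C(31,5) by symmetry.
C(31,5) = (31·30·29·28·27) / 5! = 20389320 / 120 = 169911.

169911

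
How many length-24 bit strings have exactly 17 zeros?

346104

Choose the 17 positions: C(24,17) = 346104.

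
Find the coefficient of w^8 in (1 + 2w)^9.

2304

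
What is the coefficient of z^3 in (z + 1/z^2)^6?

General term: C(6,j)·(z)^j·(1/z^2)^(6-j), with z-exponent 1j − 2(6−j) = 3j − 12.
Set 3j − 12 = 3: j = 5.
C(6,5) = 6; 1^5 = 1; 1^1 = 1.
Coefficient = 6 · 1 · 1 = 6.

6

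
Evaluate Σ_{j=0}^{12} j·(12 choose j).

24576

Differentiating (1+x)^12 and setting x=1: Σ j·C(12,j) = 12·2^11 = 24576.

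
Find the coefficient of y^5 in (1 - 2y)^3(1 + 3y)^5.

Coefficient of y^5 = Σ_{j} C(3,j)·(-2)^j·C(5,5-j)·3^(5-j) for j from 0 to 3.
= 243 + (-2430) + 3240 + (-720) = 333.

333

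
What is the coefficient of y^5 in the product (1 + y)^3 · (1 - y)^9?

Coefficient of y^5 = Σ_{j} C(3,j)·1^j·C(9,5-j)·(-1)^(5-j) for j from 0 to 3.
= (-126) + 378 + (-252) + 36 = 36.

36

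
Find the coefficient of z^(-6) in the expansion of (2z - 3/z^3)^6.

-4320

General term: C(6,j)·(2z)^j·(-3/z^3)^(6-j), with z-exponent 1j − 3(6−j) = 4j − 18.
Set 4j − 18 = -6: j = 3.
C(6,3) = 20; 2^3 = 8; (-3)^3 = -27.
Coefficient = 20 · 8 · (-27) = -4320.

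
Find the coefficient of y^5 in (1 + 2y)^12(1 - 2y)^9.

3168

Coefficient of y^5 = Σ_{j} C(12,j)·2^j·C(9,5-j)·(-2)^(5-j) for j from 0 to 5.
= (-4032) + 48384 + (-177408) + 253440 + (-142560) + 25344 = 3168.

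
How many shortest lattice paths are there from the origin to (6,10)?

Each path is a sequence of 16 steps with 6 rights: C(16,6) = 8008.

8008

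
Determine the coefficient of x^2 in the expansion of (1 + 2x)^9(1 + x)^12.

426

Coefficient of x^2 = Σ_{j} C(9,j)·2^j·C(12,2-j)·1^(2-j) for j from 0 to 2.
= 66 + 216 + 144 = 426.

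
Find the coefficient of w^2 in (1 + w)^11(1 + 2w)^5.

Coefficient of w^2 = Σ_{j} C(11,j)·1^j·C(5,2-j)·2^(2-j) for j from 0 to 2.
= 40 + 110 + 55 = 205.

205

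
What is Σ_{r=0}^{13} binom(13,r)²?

10400600

Σ C(13,r)² is the coefficient of x^13 in (1+x)^13(1+x)^13 = (1+x)^26, i.e. C(26,13) = 10400600.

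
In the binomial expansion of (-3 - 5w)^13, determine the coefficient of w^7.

The general term is C(13,j)·(-3)^j·(-5w)^(13-j); the w^7 term has j = 6.
C(13,6) = 1716.
Coefficient = C(13,6) · (-3)^6 · (-5)^7 = 1716 · 729 · (-78125) = -97731562500.

-97731562500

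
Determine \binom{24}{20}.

10626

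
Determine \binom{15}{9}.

5005

C(15,9) = C(15,6) by symmetry.
C(15,6) = (15·14·13·12·11·10) / 6! = 3603600 / 720 = 5005.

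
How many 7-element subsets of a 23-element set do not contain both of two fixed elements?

224808

All 7-subsets: C(23,7) = 245157. Those containing both fixed elements: C(21,5) = 20349.
245157 − 20349 = 224808.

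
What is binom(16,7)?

C(16,7) = (16·15·14·13·12·11·10) / 7! = 57657600 / 5040 = 11440.

11440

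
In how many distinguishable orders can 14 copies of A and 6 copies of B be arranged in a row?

Choose positions for the A's: C(20,14) = 38760.

38760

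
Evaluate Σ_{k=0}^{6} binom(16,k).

1 + 16 + 120 + 560 + 1820 + 4368 + 8008 = 14893.

14893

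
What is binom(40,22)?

113380261800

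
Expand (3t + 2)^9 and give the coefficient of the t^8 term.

The general term is C(9,j)·(3t)^j·(2)^(9-j); the t^8 term has j = 8.
C(9,8) = 9.
Coefficient = C(9,8) · 3^8 · 2^1 = 9 · 6561 · 2 = 118098.

118098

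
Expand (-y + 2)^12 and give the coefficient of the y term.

The general term is C(12,j)·(-y)^j·(2)^(12-j); the y^1 term has j = 1.
C(12,1) = 12.
Coefficient = C(12,1) · (-1)^1 · 2^11 = 12 · (-1) · 2048 = -24576.

-24576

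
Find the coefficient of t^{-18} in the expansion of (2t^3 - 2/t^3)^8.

General term: C(8,j)·(2t^3)^j·(-2/t^3)^(8-j), with t-exponent 3j − 3(8−j) = 6j − 24.
Set 6j − 24 = -18: j = 1.
C(8,1) = 8; 2^1 = 2; (-2)^7 = -128.
Coefficient = 8 · 2 · (-128) = -2048.

-2048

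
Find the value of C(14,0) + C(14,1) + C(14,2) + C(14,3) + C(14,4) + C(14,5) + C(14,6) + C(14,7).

9908

1 + 14 + 91 + 364 + 1001 + 2002 + 3003 + 3432 = 9908.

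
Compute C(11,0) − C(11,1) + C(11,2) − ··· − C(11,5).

-252

The partial alternating sum Σ_{k=0}^{5} (−1)^k C(11,k) = (−1)^5 C(10,5) = -252.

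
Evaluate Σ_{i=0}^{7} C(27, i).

1285624

1 + 27 + 351 + 2925 + 17550 + 80730 + 296010 + 888030 = 1285624.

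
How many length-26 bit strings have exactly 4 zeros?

14950

Choose the 4 positions: C(26,4) = 14950.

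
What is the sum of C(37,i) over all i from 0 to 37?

Setting x = 1 in (1+x)^37 gives Σ C(37,i) = 2^37 = 137438953472.

137438953472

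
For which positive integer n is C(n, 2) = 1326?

n(n−1)/2 = 1326 ⇒ n(n−1) = 2652. Since 52·51 = 2652, n = 52.

52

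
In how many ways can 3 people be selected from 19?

This is C(19,3) = 969.

969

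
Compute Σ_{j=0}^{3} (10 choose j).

1 + 10 + 45 + 120 = 176.

176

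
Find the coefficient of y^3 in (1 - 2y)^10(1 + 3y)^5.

Coefficient of y^3 = Σ_{j} C(10,j)·(-2)^j·C(5,3-j)·3^(3-j) for j from 0 to 3.
= 270 + (-1800) + 2700 + (-960) = 210.

210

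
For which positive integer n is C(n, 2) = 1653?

58

n(n−1)/2 = 1653 ⇒ n(n−1) = 3306. Since 58·57 = 3306, n = 58.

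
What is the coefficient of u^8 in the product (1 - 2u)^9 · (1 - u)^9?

Coefficient of u^8 = Σ_{j} C(9,j)·(-2)^j·C(9,8-j)·(-1)^(8-j) for j from 0 to 8.
= 9 + 648 + 12096 + 84672 + 254016 + 338688 + 193536 + 41472 + 2304 = 927441.

927441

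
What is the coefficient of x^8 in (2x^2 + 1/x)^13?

219648

General term: C(13,j)·(2x^2)^j·(1/x)^(13-j), with x-exponent 2j − 1(13−j) = 3j − 13.
Set 3j − 13 = 8: j = 7.
C(13,7) = 1716; 2^7 = 128; 1^6 = 1.
Coefficient = 1716 · 128 · 1 = 219648.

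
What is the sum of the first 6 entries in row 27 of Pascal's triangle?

1 + 27 + 351 + 2925 + 17550 + 80730 = 101584.

101584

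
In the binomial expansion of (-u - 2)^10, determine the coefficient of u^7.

960

The general term is C(10,j)·(-u)^j·(-2)^(10-j); the u^7 term has j = 7.
C(10,7) = 120.
Coefficient = C(10,7) · (-1)^7 · (-2)^3 = 120 · (-1) · (-8) = 960.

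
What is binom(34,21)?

C(34,21) = C(34,13) by symmetry.
C(34,13) = (34·33·32·31·30·29·28·27·26·25·24·23·22) / 13! = 5778574175582208000 / 6227020800 = 927983760.

927983760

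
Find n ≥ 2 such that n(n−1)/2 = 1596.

57

n(n−1)/2 = 1596 ⇒ n(n−1) = 3192. Since 57·56 = 3192, n = 57.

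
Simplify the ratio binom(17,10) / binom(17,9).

4/5

C(n,k+1)/C(n,k) = (n−k)/(k+1) = (17−9)/(9+1) = 8/10 = 4/5.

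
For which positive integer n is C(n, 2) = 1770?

60

n(n−1)/2 = 1770 ⇒ n(n−1) = 3540. Since 60·59 = 3540, n = 60.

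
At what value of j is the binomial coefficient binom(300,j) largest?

C(300,j) is maximized at j = 300/2 = 150.

150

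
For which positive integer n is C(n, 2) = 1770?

60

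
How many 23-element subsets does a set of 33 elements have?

92561040

C(33,23) = C(33,10) by symmetry.
C(33,10) = (33·32·31·30·29·28·27·26·25·24) / 10! = 335885501952000 / 3628800 = 92561040.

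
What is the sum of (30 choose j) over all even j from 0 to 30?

536870912

Even-j terms of row 30 sum to 2^29 = 536870912.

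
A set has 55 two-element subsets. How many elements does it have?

n(n−1)/2 = 55 ⇒ n(n−1) = 110. Since 11·10 = 110, n = 11.

11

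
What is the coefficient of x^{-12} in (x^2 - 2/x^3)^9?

General term: C(9,j)·(x^2)^j·(-2/x^3)^(9-j), with x-exponent 2j − 3(9−j) = 5j − 27.
Set 5j − 27 = -12: j = 3.
C(9,3) = 84; 1^3 = 1; (-2)^6 = 64.
Coefficient = 84 · 1 · 64 = 5376.

5376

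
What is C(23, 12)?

1352078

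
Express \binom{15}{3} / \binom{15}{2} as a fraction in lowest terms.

C(n,k+1)/C(n,k) = (n−k)/(k+1) = (15−2)/(2+1) = 13/3.

13/3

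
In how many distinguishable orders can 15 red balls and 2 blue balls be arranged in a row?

136

Choose positions for the red balls: C(17,15) = 136.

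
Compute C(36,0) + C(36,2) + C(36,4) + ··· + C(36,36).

Even-i terms of row 36 sum to 2^35 = 34359738368.

34359738368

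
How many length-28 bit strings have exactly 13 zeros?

Choose the 13 positions: C(28,13) = 37442160.

37442160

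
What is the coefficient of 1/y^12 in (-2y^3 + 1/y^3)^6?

-12

General term: C(6,j)·(-2y^3)^j·(1/y^3)^(6-j), with y-exponent 3j − 3(6−j) = 6j − 18.
Set 6j − 18 = -12: j = 1.
C(6,1) = 6; (-2)^1 = -2; 1^5 = 1.
Coefficient = 6 · (-2) · 1 = -12.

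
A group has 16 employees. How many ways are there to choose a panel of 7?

This is C(16,7) = 11440.

11440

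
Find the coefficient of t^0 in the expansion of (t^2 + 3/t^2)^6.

General term: C(6,j)·(t^2)^j·(3/t^2)^(6-j), with t-exponent 2j − 2(6−j) = 4j − 12.
Set 4j − 12 = 0: j = 3.
C(6,3) = 20; 1^3 = 1; 3^3 = 27.
Coefficient = 20 · 1 · 27 = 540.

540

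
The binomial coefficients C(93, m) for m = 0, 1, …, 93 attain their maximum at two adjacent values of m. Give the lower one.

For odd n = 93, C(93,m) peaks at m = (n−1)/2 and (n+1)/2; the lower is 46.

46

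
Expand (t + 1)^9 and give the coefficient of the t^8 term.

The general term is C(9,j)·(t)^j·(1)^(9-j); the t^8 term has j = 8.
C(9,8) = 9.
Coefficient = C(9,8) = 9.

9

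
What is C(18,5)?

C(18,5) = (18·17·16·15·14) / 5! = 1028160 / 120 = 8568.

8568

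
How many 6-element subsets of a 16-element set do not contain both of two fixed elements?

7007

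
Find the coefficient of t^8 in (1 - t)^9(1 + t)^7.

0

Coefficient of t^8 = Σ_{j} C(9,j)·(-1)^j·C(7,8-j)·1^(8-j) for j from 1 to 8.
= (-9) + 252 + (-1764) + 4410 + (-4410) + 1764 + (-252) + 9 = 0.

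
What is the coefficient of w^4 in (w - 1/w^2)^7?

-7

General term: C(7,j)·(w)^j·(-1/w^2)^(7-j), with w-exponent 1j − 2(7−j) = 3j − 14.
Set 3j − 14 = 4: j = 6.
C(7,6) = 7; 1^6 = 1; (-1)^1 = -1.
Coefficient = 7 · 1 · (-1) = -7.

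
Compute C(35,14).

2319959400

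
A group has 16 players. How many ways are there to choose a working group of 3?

This is C(16,3) = 560.

560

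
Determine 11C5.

462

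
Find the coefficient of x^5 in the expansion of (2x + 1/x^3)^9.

General term: C(9,j)·(2x)^j·(1/x^3)^(9-j), with x-exponent 1j − 3(9−j) = 4j − 27.
Set 4j − 27 = 5: j = 8.
C(9,8) = 9; 2^8 = 256; 1^1 = 1.
Coefficient = 9 · 256 · 1 = 2304.

2304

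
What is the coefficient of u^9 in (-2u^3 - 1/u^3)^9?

General term: C(9,j)·(-2u^3)^j·(-1/u^3)^(9-j), with u-exponent 3j − 3(9−j) = 6j − 27.
Set 6j − 27 = 9: j = 6.
C(9,6) = 84; (-2)^6 = 64; (-1)^3 = -1.
Coefficient = 84 · 64 · (-1) = -5376.

-5376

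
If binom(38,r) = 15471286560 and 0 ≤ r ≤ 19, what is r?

C(38,r) increases on 0 ≤ r ≤ 19. C(38,14) = 9669554100 and C(38,15) = 15471286560, so r = 15.

15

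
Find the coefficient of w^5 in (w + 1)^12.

792

The general term is C(12,j)·(w)^j·(1)^(12-j); the w^5 term has j = 5.
C(12,5) = 792.
Coefficient = C(12,5) = 792.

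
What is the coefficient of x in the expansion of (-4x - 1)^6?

24

The general term is C(6,j)·(-4x)^j·(-1)^(6-j); the x^1 term has j = 1.
C(6,1) = 6.
Coefficient = C(6,1) · (-4)^1 · (-1)^5 = 6 · (-4) · (-1) = 24.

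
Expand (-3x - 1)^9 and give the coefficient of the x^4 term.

-10206

The general term is C(9,j)·(-3x)^j·(-1)^(9-j); the x^4 term has j = 4.
C(9,4) = 126.
Coefficient = C(9,4) · (-3)^4 · (-1)^5 = 126 · 81 · (-1) = -10206.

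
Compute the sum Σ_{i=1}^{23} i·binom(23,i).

Differentiating (1+x)^23 and setting x=1: Σ i·C(23,i) = 23·2^22 = 96468992.

96468992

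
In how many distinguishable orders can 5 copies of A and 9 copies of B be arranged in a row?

2002

Choose positions for the A's: C(14,5) = 2002.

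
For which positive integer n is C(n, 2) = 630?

36

n(n−1)/2 = 630 ⇒ n(n−1) = 1260. Since 36·35 = 1260, n = 36.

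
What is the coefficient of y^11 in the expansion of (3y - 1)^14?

-64481508

The general term is C(14,j)·(3y)^j·(-1)^(14-j); the y^11 term has j = 11.
C(14,11) = 364.
Coefficient = C(14,11) · 3^11 · (-1)^3 = 364 · 177147 · (-1) = -64481508.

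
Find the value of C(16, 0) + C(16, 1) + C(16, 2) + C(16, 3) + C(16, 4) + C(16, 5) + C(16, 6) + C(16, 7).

1 + 16 + 120 + 560 + 1820 + 4368 + 8008 + 11440 = 26333.

26333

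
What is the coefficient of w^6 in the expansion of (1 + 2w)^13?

The general term is C(13,j)·(1)^j·(2w)^(13-j); the w^6 term has j = 7.
C(13,7) = 1716.
Coefficient = C(13,7) · 2^6 = 1716 · 64 = 109824.

109824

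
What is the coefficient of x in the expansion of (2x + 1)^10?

The general term is C(10,j)·(2x)^j·(1)^(10-j); the x^1 term has j = 1.
C(10,1) = 10.
Coefficient = C(10,1) · 2^1 = 10 · 2 = 20.

20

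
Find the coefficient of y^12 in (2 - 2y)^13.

106496

The general term is C(13,j)·(2)^j·(-2y)^(13-j); the y^12 term has j = 1.
C(13,1) = 13.
Coefficient = C(13,1) · 2^1 · (-2)^12 = 13 · 2 · 4096 = 106496.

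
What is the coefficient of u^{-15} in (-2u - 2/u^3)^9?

General term: C(9,j)·(-2u)^j·(-2/u^3)^(9-j), with u-exponent 1j − 3(9−j) = 4j − 27.
Set 4j − 27 = -15: j = 3.
C(9,3) = 84; (-2)^3 = -8; (-2)^6 = 64.
Coefficient = 84 · (-8) · 64 = -43008.

-43008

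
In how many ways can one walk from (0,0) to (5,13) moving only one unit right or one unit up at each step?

8568

Each path is a sequence of 18 steps with 5 rights: C(18,5) = 8568.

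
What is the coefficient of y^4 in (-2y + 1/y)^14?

-1025024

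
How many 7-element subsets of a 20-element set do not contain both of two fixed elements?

68952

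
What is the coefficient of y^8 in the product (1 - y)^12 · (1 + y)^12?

Coefficient of y^8 = Σ_{j} C(12,j)·(-1)^j·C(12,8-j)·1^(8-j) for j from 0 to 8.
= 495 + (-9504) + 60984 + (-174240) + 245025 + (-174240) + 60984 + (-9504) + 495 = 495.

495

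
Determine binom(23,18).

C(23,18) = C(23,5) by symmetry.
C(23,5) = (23·22·21·20·19) / 5! = 4037880 / 120 = 33649.

33649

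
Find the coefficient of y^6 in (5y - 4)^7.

The general term is C(7,j)·(5y)^j·(-4)^(7-j); the y^6 term has j = 6.
C(7,6) = 7.
Coefficient = C(7,6) · 5^6 · (-4)^1 = 7 · 15625 · (-4) = -437500.

-437500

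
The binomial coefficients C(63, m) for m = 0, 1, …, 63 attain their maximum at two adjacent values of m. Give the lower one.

31

For odd n = 63, C(63,m) peaks at m = (n−1)/2 and (n+1)/2; the lower is 31.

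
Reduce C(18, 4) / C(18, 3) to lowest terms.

15/4

C(n,k+1)/C(n,k) = (n−k)/(k+1) = (18−3)/(3+1) = 15/4.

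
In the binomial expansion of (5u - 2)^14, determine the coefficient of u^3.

The general term is C(14,j)·(5u)^j·(-2)^(14-j); the u^3 term has j = 3.
C(14,3) = 364.
Coefficient = C(14,3) · 5^3 · (-2)^11 = 364 · 125 · (-2048) = -93184000.

-93184000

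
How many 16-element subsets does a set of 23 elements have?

245157

C(23,16) = C(23,7) by symmetry.
C(23,7) = (23·22·21·20·19·18·17) / 7! = 1235591280 / 5040 = 245157.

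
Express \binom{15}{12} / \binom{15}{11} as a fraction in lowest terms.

1/3

C(n,k+1)/C(n,k) = (n−k)/(k+1) = (15−11)/(11+1) = 4/12 = 1/3.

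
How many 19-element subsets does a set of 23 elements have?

C(23,19) = C(23,4) by symmetry.
C(23,4) = (23·22·21·20) / 4! = 212520 / 24 = 8855.

8855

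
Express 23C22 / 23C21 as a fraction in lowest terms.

C(n,k+1)/C(n,k) = (n−k)/(k+1) = (23−21)/(21+1) = 2/22 = 1/11.

1/11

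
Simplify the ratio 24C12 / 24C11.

13/12

C(n,k+1)/C(n,k) = (n−k)/(k+1) = (24−11)/(11+1) = 13/12.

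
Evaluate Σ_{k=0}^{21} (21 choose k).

The entries of row 21 sum to 2^21 = 2097152.

2097152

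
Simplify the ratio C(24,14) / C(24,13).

C(n,k+1)/C(n,k) = (n−k)/(k+1) = (24−13)/(13+1) = 11/14.

11/14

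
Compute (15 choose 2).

105

C(15,2) = (15·14) / 2! = 210 / 2 = 105.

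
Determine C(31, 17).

C(31,17) = C(31,14) by symmetry.
C(31,14) = (31·30·29·28·27·26·25·24·23·22·21·20·19·18) / 14! = 23118159385601280000 / 87178291200 = 265182525.

265182525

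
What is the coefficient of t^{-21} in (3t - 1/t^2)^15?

General term: C(15,j)·(3t)^j·(-1/t^2)^(15-j), with t-exponent 1j − 2(15−j) = 3j − 30.
Set 3j − 30 = -21: j = 3.
C(15,3) = 455; 3^3 = 27; (-1)^12 = 1.
Coefficient = 455 · 27 · 1 = 12285.

12285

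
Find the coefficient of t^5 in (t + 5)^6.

30

The general term is C(6,j)·(t)^j·(5)^(6-j); the t^5 term has j = 5.
C(6,5) = 6.
Coefficient = C(6,5) · 5^1 = 6 · 5 = 30.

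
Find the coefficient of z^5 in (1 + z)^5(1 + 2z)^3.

Coefficient of z^5 = Σ_{j} C(5,j)·1^j·C(3,5-j)·2^(5-j) for j from 2 to 5.
= 80 + 120 + 30 + 1 = 231.

231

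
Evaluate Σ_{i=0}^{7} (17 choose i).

41226

1 + 17 + 136 + 680 + 2380 + 6188 + 12376 + 19448 = 41226.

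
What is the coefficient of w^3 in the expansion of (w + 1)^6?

The general term is C(6,j)·(w)^j·(1)^(6-j); the w^3 term has j = 3.
C(6,3) = 20.
Coefficient = C(6,3) = 20.

20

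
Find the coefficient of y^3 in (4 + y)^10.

1966080

The general term is C(10,j)·(4)^j·(y)^(10-j); the y^3 term has j = 7.
C(10,7) = 120.
Coefficient = C(10,7) · 4^7 = 120 · 16384 = 1966080.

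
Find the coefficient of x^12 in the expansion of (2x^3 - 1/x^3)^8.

General term: C(8,j)·(2x^3)^j·(-1/x^3)^(8-j), with x-exponent 3j − 3(8−j) = 6j − 24.
Set 6j − 24 = 12: j = 6.
C(8,6) = 28; 2^6 = 64; (-1)^2 = 1.
Coefficient = 28 · 64 · 1 = 1792.

1792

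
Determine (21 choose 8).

203490

C(21,8) = (21·20·19·18·17·16·15·14) / 8! = 8204716800 / 40320 = 203490.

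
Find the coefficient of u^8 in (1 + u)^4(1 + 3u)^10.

2525499

Coefficient of u^8 = Σ_{j} C(4,j)·1^j·C(10,8-j)·3^(8-j) for j from 0 to 4.
= 295245 + 1049760 + 918540 + 244944 + 17010 = 2525499.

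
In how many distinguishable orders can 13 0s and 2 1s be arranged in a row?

Choose positions for the 0s: C(15,13) = 105.

105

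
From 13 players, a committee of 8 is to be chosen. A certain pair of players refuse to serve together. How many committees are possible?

825

All 8-subsets: C(13,8) = 1287. Those containing both fixed elements: C(11,6) = 462.
1287 − 462 = 825.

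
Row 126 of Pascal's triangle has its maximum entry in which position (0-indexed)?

C(126,m) is maximized at m = 126/2 = 63.

63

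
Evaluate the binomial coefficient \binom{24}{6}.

134596

C(24,6) = (24·23·22·21·20·19) / 6! = 96909120 / 720 = 134596.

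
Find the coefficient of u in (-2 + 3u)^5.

240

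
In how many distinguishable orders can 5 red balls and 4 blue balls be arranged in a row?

126

Choose positions for the red balls: C(9,5) = 126.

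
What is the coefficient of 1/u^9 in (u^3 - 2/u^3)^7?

General term: C(7,j)·(u^3)^j·(-2/u^3)^(7-j), with u-exponent 3j − 3(7−j) = 6j − 21.
Set 6j − 21 = -9: j = 2.
C(7,2) = 21; 1^2 = 1; (-2)^5 = -32.
Coefficient = 21 · 1 · (-32) = -672.

-672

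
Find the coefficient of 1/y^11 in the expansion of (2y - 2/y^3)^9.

-64512

General term: C(9,j)·(2y)^j·(-2/y^3)^(9-j), with y-exponent 1j − 3(9−j) = 4j − 27.
Set 4j − 27 = -11: j = 4.
C(9,4) = 126; 2^4 = 16; (-2)^5 = -32.
Coefficient = 126 · 16 · (-32) = -64512.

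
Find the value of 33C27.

C(33,27) = C(33,6) by symmetry.
C(33,6) = (33·32·31·30·29·28) / 6! = 797448960 / 720 = 1107568.

1107568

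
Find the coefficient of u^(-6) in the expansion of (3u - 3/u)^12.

-116917020

General term: C(12,j)·(3u)^j·(-3/u)^(12-j), with u-exponent 1j − 1(12−j) = 2j − 12.
Set 2j − 12 = -6: j = 3.
C(12,3) = 220; 3^3 = 27; (-3)^9 = -19683.
Coefficient = 220 · 27 · (-19683) = -116917020.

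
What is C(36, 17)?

8597496600

C(36,17) = (36·35·34·33·32·31·30·29·28·27·26·25·24·23·22·21·20) / 17! = 3058021453718104473600000 / 355687428096000 = 8597496600.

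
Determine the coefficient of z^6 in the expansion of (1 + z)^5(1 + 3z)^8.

Coefficient of z^6 = Σ_{j} C(5,j)·1^j·C(8,6-j)·3^(6-j) for j from 0 to 5.
= 20412 + 68040 + 56700 + 15120 + 1260 + 24 = 161556.

161556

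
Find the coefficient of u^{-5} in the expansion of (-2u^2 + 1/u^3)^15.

General term: C(15,j)·(-2u^2)^j·(1/u^3)^(15-j), with u-exponent 2j − 3(15−j) = 5j − 45.
Set 5j − 45 = -5: j = 8.
C(15,8) = 6435; (-2)^8 = 256; 1^7 = 1.
Coefficient = 6435 · 256 · 1 = 1647360.

1647360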